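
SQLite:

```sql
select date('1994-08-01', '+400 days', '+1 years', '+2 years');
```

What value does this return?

1998-09-05

Applying '+400 days' to 1994-08-01: counting 400 days forward gives 1995-09-05.
Adding +1 year to 1995-09-05 gives 1996-09-05.
Adding +2 years to 1996-09-05 gives 1998-09-05.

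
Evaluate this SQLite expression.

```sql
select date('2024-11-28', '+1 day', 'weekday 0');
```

2024-12-01

Advancing 1 more day within November lands on 2024-11-29.
`weekday 0` advances to the next Sunday; 2024-11-29 is a Friday, so it moves forward to 2024-12-01.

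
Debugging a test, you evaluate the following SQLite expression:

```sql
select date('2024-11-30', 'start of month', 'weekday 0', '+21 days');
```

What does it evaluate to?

`start of month` rewinds 2024-11-30 to 2024-11-01.
`weekday 0` advances to the next Sunday; 2024-11-01 is a Friday, so it moves forward to 2024-11-03.
Advancing 21 more days within November lands on 2024-11-24.

2024-11-24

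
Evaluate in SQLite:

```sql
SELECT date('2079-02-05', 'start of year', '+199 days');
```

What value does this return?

2079-07-19

`start of year` rewinds 2079-02-05 to 2079-01-01.
Applying '+199 days' to 2079-01-01: counting 199 days forward gives 2079-07-19.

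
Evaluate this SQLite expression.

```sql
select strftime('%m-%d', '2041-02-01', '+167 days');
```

First apply '+167 days': 2041-02-01 → 2041-07-18.
`%m-%d` extracts the month-day: 07-18.

07-18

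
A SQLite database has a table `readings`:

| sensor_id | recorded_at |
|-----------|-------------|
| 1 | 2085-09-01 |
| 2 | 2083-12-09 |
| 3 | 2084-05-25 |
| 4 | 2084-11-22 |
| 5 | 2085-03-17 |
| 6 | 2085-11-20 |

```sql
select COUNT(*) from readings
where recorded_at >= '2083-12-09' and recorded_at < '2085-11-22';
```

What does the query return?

6

Rows in [2083-12-09, 2085-11-22): 2085-09-01, 2083-12-09, 2084-05-25, 2084-11-22, 2085-03-17, 2085-11-20 → 6 rows.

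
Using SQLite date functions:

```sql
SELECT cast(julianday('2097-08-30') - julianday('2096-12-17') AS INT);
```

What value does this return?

14 days remain in December 2096 after the 17th (31 − 17).
Full months from January 2097 through July 2097 contribute their day counts.
Then 30 days into August 2097.
Total: 14 + 31 + 28 + 31 + 30 + 31 + 30 + 31 + 30 = 256.

256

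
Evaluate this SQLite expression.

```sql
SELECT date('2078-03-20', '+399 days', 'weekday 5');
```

2079-04-28

Applying '+399 days' to 2078-03-20: counting 399 days forward gives 2079-04-23.
`weekday 5` advances to the next Friday; 2079-04-23 is a Sunday, so it moves forward to 2079-04-28.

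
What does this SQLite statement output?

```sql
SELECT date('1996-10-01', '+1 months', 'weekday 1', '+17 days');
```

1996-11-21

Adding +1 month to 1996-10-01 gives 1996-11-01.
`weekday 1` advances to the next Monday; 1996-11-01 is a Friday, so it moves forward to 1996-11-04.
Advancing 17 more days within November lands on 1996-11-21.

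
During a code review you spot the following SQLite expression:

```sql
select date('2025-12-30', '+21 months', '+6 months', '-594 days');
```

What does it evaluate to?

2026-08-14

Adding +21 months to 2025-12-30 gives 2027-09-30.
Adding +6 months to 2027-09-30 gives 2028-03-30.
Applying '-594 days' to 2028-03-30: counting 594 days back gives 2026-08-14.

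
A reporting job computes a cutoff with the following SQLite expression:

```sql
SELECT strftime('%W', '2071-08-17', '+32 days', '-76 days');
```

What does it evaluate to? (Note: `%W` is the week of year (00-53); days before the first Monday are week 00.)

First apply '+32 days', '-76 days': 2071-08-17 → 2071-07-04.
2071-07-04 is a Saturday. SQLite's %W counts Mondays since the year started; the result is 26.

26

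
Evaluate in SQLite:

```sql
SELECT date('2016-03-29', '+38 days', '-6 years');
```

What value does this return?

2010-05-06

March 2016 has 31 days; 2 remain after the 29th, so 3 days reach 2016-04-01.
April 2016 has 30 days; 29 remain after the 1st, so 30 days reach 2016-05-01.
Advancing 5 more days within May lands on 2016-05-06.
Adding -6 years to 2016-05-06 gives 2010-05-06.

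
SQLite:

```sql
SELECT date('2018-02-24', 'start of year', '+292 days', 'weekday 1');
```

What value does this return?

2018-10-22

`start of year` rewinds 2018-02-24 to 2018-01-01.
Applying '+292 days' to 2018-01-01: counting 292 days forward gives 2018-10-20.
`weekday 1` advances to the next Monday; 2018-10-20 is a Saturday, so it moves forward to 2018-10-22.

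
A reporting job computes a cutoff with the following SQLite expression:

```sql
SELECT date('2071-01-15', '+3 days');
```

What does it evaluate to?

Advancing 3 more days within January lands on 2071-01-18.

2071-01-18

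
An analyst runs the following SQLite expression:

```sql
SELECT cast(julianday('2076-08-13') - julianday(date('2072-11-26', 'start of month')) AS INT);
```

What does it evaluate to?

`start of month` rewinds 2072-11-26 to 2072-11-01.
29 days remain in November 2072 after the 1st (30 − 1).
Full months from December 2072 through July 2076 contribute their day counts.
Then 13 days into August 2076.
Total: 29 + 31 + 31 + 28 + 31 + 30 + 31 + 30 + 31 + 31 + 30 + 31 + 30 + 31 + 31 + 28 + 31 + 30 + 31 + 30 + 31 + 31 + 30 + 31 + 30 + 31 + 31 + 28 + 31 + 30 + 31 + 30 + 31 + 31 + 30 + 31 + 30 + 31 + 31 + 29 + 31 + 30 + 31 + 30 + 31 + 13 = 1381.

1381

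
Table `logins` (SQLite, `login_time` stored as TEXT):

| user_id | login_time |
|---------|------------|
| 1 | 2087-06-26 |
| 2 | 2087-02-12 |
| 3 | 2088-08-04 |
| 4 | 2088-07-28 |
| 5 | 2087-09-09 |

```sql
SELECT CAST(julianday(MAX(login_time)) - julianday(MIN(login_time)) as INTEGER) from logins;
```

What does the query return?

MIN = 2087-02-12, MAX = 2088-08-04.
16 days remain in February 2087 after the 12th (28 − 12).
Full months from March 2087 through July 2088 contribute their day counts.
Then 4 days into August 2088.
Total: 16 + 31 + 30 + 31 + 30 + 31 + 31 + 30 + 31 + 30 + 31 + 31 + 29 + 31 + 30 + 31 + 30 + 31 + 4 = 539.

539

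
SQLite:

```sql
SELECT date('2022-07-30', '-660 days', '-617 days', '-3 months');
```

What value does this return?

Applying '-660 days' to 2022-07-30: counting 660 days back gives 2020-10-08.
Applying '-617 days' to 2020-10-08: counting 617 days back gives 2019-01-30.
Adding -3 months to 2019-01-30 gives 2018-10-30.

2018-10-30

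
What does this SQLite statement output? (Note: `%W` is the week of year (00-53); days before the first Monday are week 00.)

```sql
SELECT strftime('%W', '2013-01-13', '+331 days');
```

First apply '+331 days': 2013-01-13 → 2013-12-10.
2013-12-10 is a Tuesday. SQLite's %W counts Mondays since the year started; the result is 49.

49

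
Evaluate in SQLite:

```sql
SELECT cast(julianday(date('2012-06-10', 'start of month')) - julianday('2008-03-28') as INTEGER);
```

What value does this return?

1526

`start of month` rewinds 2012-06-10 to 2012-06-01.
3 days remain in March 2008 after the 28th (31 − 28).
Full months from April 2008 through May 2012 contribute their day counts.
Then 1 day into June 2012.
Total: 3 + 30 + 31 + 30 + 31 + 31 + 30 + 31 + 30 + 31 + 31 + 28 + 31 + 30 + 31 + 30 + 31 + 31 + 30 + 31 + 30 + 31 + 31 + 28 + 31 + 30 + 31 + 30 + 31 + 31 + 30 + 31 + 30 + 31 + 31 + 28 + 31 + 30 + 31 + 30 + 31 + 31 + 30 + 31 + 30 + 31 + 31 + 29 + 31 + 30 + 31 + 1 = 1526.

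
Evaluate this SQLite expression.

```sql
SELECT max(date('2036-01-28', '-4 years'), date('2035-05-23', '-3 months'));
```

2035-02-23

date('2036-01-28', '-4 years') → 2032-01-28.
date('2035-05-23', '-3 months') → 2035-02-23.
Later of the two is 2035-02-23.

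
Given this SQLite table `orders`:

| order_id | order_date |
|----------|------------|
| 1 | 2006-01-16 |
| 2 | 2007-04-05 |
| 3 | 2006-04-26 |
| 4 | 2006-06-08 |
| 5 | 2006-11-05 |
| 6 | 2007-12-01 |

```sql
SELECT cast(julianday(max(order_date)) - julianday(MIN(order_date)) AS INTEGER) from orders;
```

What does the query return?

MIN = 2006-01-16, MAX = 2007-12-01.
15 days remain in January 2006 after the 16th (31 − 16).
Full months from February 2006 through November 2007 contribute their day counts.
Then 1 day into December 2007.
Total: 15 + 28 + 31 + 30 + 31 + 30 + 31 + 31 + 30 + 31 + 30 + 31 + 31 + 28 + 31 + 30 + 31 + 30 + 31 + 31 + 30 + 31 + 30 + 1 = 684.

684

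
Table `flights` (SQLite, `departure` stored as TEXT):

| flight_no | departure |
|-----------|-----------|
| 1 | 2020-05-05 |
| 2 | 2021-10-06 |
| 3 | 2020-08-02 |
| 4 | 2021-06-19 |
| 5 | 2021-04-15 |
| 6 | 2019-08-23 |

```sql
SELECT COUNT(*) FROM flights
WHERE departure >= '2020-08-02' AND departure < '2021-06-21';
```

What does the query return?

Rows in [2020-08-02, 2021-06-21): 2020-08-02, 2021-06-19, 2021-04-15 → 3 rows.

3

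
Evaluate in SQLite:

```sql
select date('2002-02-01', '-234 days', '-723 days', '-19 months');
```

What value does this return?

1997-11-20

Applying '-234 days' to 2002-02-01: counting 234 days back gives 2001-06-12.
Applying '-723 days' to 2001-06-12: counting 723 days back gives 1999-06-20.
Adding -19 months to 1999-06-20 gives 1997-11-20.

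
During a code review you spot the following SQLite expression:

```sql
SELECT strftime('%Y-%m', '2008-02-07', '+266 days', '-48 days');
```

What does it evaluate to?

First apply '+266 days', '-48 days': 2008-02-07 → 2008-09-12.
`%Y-%m` extracts the year-month: 2008-09.

2008-09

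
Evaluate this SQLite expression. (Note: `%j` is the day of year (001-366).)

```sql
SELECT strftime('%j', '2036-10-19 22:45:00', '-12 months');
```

First apply '-12 months': 2036-10-19 22:45:00 → 2035-10-19 22:45:00.
Day-of-year for 2035-10-19: days since 2035-01-01 inclusive = 292, zero-padded to 292.

292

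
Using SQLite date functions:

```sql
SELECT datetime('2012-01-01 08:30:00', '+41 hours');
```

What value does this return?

2012-01-03 01:30:00

+41 hours from 2012-01-01 08:30:00 is 2012-01-03 01:30:00 (crosses midnight).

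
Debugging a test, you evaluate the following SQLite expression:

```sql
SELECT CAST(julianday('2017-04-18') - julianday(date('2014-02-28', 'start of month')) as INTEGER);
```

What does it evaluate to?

`start of month` rewinds 2014-02-28 to 2014-02-01.
27 days remain in February 2014 after the 1st (28 − 1).
Full months from March 2014 through March 2017 contribute their day counts.
Then 18 days into April 2017.
Total: 27 + 31 + 30 + 31 + 30 + 31 + 31 + 30 + 31 + 30 + 31 + 31 + 28 + 31 + 30 + 31 + 30 + 31 + 31 + 30 + 31 + 30 + 31 + 31 + 29 + 31 + 30 + 31 + 30 + 31 + 31 + 30 + 31 + 30 + 31 + 31 + 28 + 31 + 18 = 1172.

1172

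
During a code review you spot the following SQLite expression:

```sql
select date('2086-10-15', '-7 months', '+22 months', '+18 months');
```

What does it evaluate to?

2089-07-15

Adding -7 months to 2086-10-15 gives 2086-03-15.
Adding +22 months to 2086-03-15 gives 2088-01-15.
Adding +18 months to 2088-01-15 gives 2089-07-15.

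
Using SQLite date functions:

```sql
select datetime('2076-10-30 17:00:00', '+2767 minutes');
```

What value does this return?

2767 minutes = 46h 7m; +2767 minutes from 2076-10-30 17:00:00 is 2076-11-01 15:07:00 (crosses midnight).

2076-11-01 15:07:00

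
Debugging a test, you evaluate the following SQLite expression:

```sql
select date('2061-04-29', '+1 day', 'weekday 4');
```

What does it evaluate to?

2061-05-05

Advancing 1 more day within April lands on 2061-04-30.
`weekday 4` advances to the next Thursday; 2061-04-30 is a Saturday, so it moves forward to 2061-05-05.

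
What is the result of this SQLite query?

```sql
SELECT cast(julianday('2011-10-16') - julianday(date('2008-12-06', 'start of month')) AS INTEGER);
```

1049

`start of month` rewinds 2008-12-06 to 2008-12-01.
30 days remain in December 2008 after the 1st (31 − 1).
Full months from January 2009 through September 2011 contribute their day counts.
Then 16 days into October 2011.
Total: 30 + 31 + 28 + 31 + 30 + 31 + 30 + 31 + 31 + 30 + 31 + 30 + 31 + 31 + 28 + 31 + 30 + 31 + 30 + 31 + 31 + 30 + 31 + 30 + 31 + 31 + 28 + 31 + 30 + 31 + 30 + 31 + 31 + 30 + 16 = 1049.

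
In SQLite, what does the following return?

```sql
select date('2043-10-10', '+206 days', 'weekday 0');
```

2044-05-08

Applying '+206 days' to 2043-10-10: counting 206 days forward gives 2044-05-03.
`weekday 0` advances to the next Sunday; 2044-05-03 is a Tuesday, so it moves forward to 2044-05-08.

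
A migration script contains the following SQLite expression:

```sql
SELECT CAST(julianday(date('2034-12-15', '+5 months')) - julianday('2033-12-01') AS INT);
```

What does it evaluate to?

Adding +5 months to 2034-12-15 gives 2035-05-15.
30 days remain in December 2033 after the 1st (31 − 1).
Full months from January 2034 through April 2035 contribute their day counts.
Then 15 days into May 2035.
Total: 30 + 31 + 28 + 31 + 30 + 31 + 30 + 31 + 31 + 30 + 31 + 30 + 31 + 31 + 28 + 31 + 30 + 15 = 530.

530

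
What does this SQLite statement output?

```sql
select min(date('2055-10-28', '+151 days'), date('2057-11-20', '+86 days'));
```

2056-03-27

date('2055-10-28', '+151 days') → 2056-03-27.
date('2057-11-20', '+86 days') → 2058-02-14.
Earlier of the two is 2056-03-27.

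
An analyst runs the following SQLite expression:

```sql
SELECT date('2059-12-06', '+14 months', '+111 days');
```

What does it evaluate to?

2061-05-28

Adding +14 months to 2059-12-06 gives 2061-02-06.
Applying '+111 days' to 2061-02-06: counting 111 days forward gives 2061-05-28.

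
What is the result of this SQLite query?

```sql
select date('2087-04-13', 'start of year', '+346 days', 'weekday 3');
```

`start of year` rewinds 2087-04-13 to 2087-01-01.
Applying '+346 days' to 2087-01-01: counting 346 days forward gives 2087-12-13.
`weekday 3` advances to the next Wednesday; 2087-12-13 is a Saturday, so it moves forward to 2087-12-17.

2087-12-17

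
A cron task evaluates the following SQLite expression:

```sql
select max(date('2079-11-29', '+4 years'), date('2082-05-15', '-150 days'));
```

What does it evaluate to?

2083-11-29

date('2079-11-29', '+4 years') → 2083-11-29.
date('2082-05-15', '-150 days') → 2081-12-16.
Later of the two is 2083-11-29.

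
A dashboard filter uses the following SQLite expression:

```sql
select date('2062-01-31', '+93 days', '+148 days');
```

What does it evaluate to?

Applying '+93 days' to 2062-01-31: counting 93 days forward gives 2062-05-04.
Applying '+148 days' to 2062-05-04: counting 148 days forward gives 2062-09-29.

2062-09-29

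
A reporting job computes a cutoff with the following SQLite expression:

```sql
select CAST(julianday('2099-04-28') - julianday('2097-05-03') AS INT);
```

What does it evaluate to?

28 days remain in May 2097 after the 3rd (31 − 3).
Full months from June 2097 through March 2099 contribute their day counts.
Then 28 days into April 2099.
Total: 28 + 30 + 31 + 31 + 30 + 31 + 30 + 31 + 31 + 28 + 31 + 30 + 31 + 30 + 31 + 31 + 30 + 31 + 30 + 31 + 31 + 28 + 31 + 28 = 725.

725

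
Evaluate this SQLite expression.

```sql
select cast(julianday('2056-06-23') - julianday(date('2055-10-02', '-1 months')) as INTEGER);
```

295

Adding -1 month to 2055-10-02 gives 2055-09-02.
28 days remain in September 2055 after the 2nd (30 − 2).
Full months from October 2055 through May 2056 contribute their day counts.
Then 23 days into June 2056.
Total: 28 + 31 + 30 + 31 + 31 + 29 + 31 + 30 + 31 + 23 = 295.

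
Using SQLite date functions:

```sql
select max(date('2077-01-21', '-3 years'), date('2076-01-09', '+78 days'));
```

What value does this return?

date('2077-01-21', '-3 years') → 2074-01-21.
date('2076-01-09', '+78 days') → 2076-03-27.
Later of the two is 2076-03-27.

2076-03-27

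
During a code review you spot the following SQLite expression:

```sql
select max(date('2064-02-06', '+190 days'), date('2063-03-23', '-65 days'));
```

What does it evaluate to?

2064-08-14

date('2064-02-06', '+190 days') → 2064-08-14.
date('2063-03-23', '-65 days') → 2063-01-17.
Later of the two is 2064-08-14.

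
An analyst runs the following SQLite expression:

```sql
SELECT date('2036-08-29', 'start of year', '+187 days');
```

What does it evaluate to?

`start of year` rewinds 2036-08-29 to 2036-01-01.
Applying '+187 days' to 2036-01-01: counting 187 days forward gives 2036-07-06.

2036-07-06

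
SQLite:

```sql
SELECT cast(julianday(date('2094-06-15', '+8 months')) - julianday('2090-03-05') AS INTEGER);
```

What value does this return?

1808

Adding +8 months to 2094-06-15 gives 2095-02-15.
26 days remain in March 2090 after the 5th (31 − 5).
Full months from April 2090 through January 2095 contribute their day counts.
Then 15 days into February 2095.
Total: 26 + 30 + 31 + 30 + 31 + 31 + 30 + 31 + 30 + 31 + 31 + 28 + 31 + 30 + 31 + 30 + 31 + 31 + 30 + 31 + 30 + 31 + 31 + 29 + 31 + 30 + 31 + 30 + 31 + 31 + 30 + 31 + 30 + 31 + 31 + 28 + 31 + 30 + 31 + 30 + 31 + 31 + 30 + 31 + 30 + 31 + 31 + 28 + 31 + 30 + 31 + 30 + 31 + 31 + 30 + 31 + 30 + 31 + 31 + 15 = 1808.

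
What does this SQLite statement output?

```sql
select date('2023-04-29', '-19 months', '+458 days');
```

Adding -19 months to 2023-04-29 gives 2021-09-29.
Applying '+458 days' to 2021-09-29: counting 458 days forward gives 2022-12-31.

2022-12-31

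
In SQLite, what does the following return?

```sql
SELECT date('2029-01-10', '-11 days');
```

2028-12-30

Going back 10 days from 2029-01-10 reaches 2028-12-31 (last day of December, 31 days).
Going back 1 day within December lands on 2028-12-30.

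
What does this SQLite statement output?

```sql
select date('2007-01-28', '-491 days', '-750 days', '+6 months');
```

Applying '-491 days' to 2007-01-28: counting 491 days back gives 2005-09-24.
Applying '-750 days' to 2005-09-24: counting 750 days back gives 2003-09-05.
Adding +6 months to 2003-09-05 gives 2004-03-05.

2004-03-05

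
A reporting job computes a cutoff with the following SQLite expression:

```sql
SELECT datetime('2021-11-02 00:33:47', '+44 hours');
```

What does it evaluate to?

2021-11-03 20:33:47

+44 hours from 2021-11-02 00:33:47 is 2021-11-03 20:33:47 (crosses midnight).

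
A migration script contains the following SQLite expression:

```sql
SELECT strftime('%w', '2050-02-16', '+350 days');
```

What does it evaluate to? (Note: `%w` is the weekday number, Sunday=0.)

First apply '+350 days': 2050-02-16 → 2051-02-01.
2051-02-01 is a Wednesday; with Sunday=0 that is 3.

3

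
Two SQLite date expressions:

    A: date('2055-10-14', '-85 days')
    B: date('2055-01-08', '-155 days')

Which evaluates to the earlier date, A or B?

B

A = 2055-07-21.
B = 2054-08-06.
B is earlier.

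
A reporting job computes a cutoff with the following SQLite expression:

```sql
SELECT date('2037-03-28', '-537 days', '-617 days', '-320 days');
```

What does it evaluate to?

2033-03-15

Applying '-537 days' to 2037-03-28: counting 537 days back gives 2035-10-08.
Applying '-617 days' to 2035-10-08: counting 617 days back gives 2034-01-29.
Applying '-320 days' to 2034-01-29: counting 320 days back gives 2033-03-15.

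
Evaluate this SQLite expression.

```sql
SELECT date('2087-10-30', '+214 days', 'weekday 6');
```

Applying '+214 days' to 2087-10-30: counting 214 days forward gives 2088-05-31.
`weekday 6` advances to the next Saturday; 2088-05-31 is a Monday, so it moves forward to 2088-06-05.

2088-06-05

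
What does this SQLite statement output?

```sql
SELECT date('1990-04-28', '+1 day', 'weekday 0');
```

Advancing 1 more day within April lands on 1990-04-29.
`weekday 0` advances to the next Sunday; 1990-04-29 is already a Sunday, so it stays at 1990-04-29.

1990-04-29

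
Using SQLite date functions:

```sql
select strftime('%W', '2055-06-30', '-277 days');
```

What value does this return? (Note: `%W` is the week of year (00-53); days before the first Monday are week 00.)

First apply '-277 days': 2055-06-30 → 2054-09-26.
2054-09-26 is a Saturday. SQLite's %W counts Mondays since the year started; the result is 38.

38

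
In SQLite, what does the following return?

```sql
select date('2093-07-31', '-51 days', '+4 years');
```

Applying '-51 days' to 2093-07-31: counting 51 days back gives 2093-06-10.
Adding +4 years to 2093-06-10 gives 2097-06-10.

2097-06-10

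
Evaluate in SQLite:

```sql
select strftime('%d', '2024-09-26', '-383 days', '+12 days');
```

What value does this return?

21

First apply '-383 days', '+12 days': 2024-09-26 → 2023-09-21.
`%d` extracts the 2-digit day of month: 21.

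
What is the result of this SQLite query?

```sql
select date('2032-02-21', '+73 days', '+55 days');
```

2032-06-28

Applying '+73 days' to 2032-02-21: counting 73 days forward gives 2032-05-04.
Applying '+55 days' to 2032-05-04: counting 55 days forward gives 2032-06-28.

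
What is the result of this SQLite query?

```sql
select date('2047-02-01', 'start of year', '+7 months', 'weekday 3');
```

`start of year` rewinds 2047-02-01 to 2047-01-01.
Adding +7 months to 2047-01-01 gives 2047-08-01.
`weekday 3` advances to the next Wednesday; 2047-08-01 is a Thursday, so it moves forward to 2047-08-07.

2047-08-07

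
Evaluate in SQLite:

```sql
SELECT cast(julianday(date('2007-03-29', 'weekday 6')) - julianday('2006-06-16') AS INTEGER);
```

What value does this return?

288

`weekday 6` advances to the next Saturday; 2007-03-29 is a Thursday, so it moves forward to 2007-03-31.
14 days remain in June 2006 after the 16th (30 − 16).
Full months from July 2006 through February 2007 contribute their day counts.
Then 31 days into March 2007.
Total: 14 + 31 + 31 + 30 + 31 + 30 + 31 + 31 + 28 + 31 = 288.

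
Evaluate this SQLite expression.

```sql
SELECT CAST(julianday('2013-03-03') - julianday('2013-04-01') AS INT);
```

28 days remain in March 2013 after the 3rd (31 − 3).
Then 1 day into April 2013.
Total: 28 + 1 = 29.
The subtraction is earlier − later, so the result is −29 → -29.

-29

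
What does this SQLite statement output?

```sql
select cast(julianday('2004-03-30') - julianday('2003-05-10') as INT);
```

325

21 days remain in May 2003 after the 10th (31 − 10).
Full months from June 2003 through February 2004 contribute their day counts.
Then 30 days into March 2004.
Total: 21 + 30 + 31 + 31 + 30 + 31 + 30 + 31 + 31 + 29 + 30 = 325.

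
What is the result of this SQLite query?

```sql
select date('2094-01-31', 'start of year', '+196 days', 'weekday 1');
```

2094-07-19

`start of year` rewinds 2094-01-31 to 2094-01-01.
Applying '+196 days' to 2094-01-01: counting 196 days forward gives 2094-07-16.
`weekday 1` advances to the next Monday; 2094-07-16 is a Friday, so it moves forward to 2094-07-19.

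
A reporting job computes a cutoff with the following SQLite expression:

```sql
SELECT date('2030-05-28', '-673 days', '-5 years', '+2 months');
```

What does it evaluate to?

2023-09-24

Applying '-673 days' to 2030-05-28: counting 673 days back gives 2028-07-24.
Adding -5 years to 2028-07-24 gives 2023-07-24.
Adding +2 months to 2023-07-24 gives 2023-09-24.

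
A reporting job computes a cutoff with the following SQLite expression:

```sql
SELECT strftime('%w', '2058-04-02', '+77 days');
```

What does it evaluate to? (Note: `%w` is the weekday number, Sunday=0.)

First apply '+77 days': 2058-04-02 → 2058-06-18.
2058-06-18 is a Tuesday; with Sunday=0 that is 2.

2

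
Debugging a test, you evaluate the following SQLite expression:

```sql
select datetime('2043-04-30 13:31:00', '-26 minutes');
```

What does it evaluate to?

-26 minutes from 2043-04-30 13:31:00 is 2043-04-30 13:05:00.

2043-04-30 13:05:00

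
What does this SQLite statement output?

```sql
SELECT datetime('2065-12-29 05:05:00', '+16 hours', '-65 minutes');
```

2065-12-29 20:00:00

+16 hours from 2065-12-29 05:05:00 is 2065-12-29 21:05:00.
65 minutes = 1h 5m; -65 minutes from 2065-12-29 21:05:00 is 2065-12-29 20:00:00.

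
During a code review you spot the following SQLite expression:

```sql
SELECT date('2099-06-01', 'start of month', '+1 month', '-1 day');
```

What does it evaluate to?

`start of month` rewinds 2099-06-01 to 2099-06-01.
Adding +1 month to 2099-06-01 gives 2099-07-01.
Going back 1 day from 2099-07-01 reaches 2099-06-30 (last day of June, 30 days).

2099-06-30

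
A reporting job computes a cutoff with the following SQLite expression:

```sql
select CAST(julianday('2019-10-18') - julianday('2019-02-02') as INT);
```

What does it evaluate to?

26 days remain in February 2019 after the 2nd (28 − 2).
Full months from March 2019 through September 2019 contribute their day counts.
Then 18 days into October 2019.
Total: 26 + 31 + 30 + 31 + 30 + 31 + 31 + 30 + 18 = 258.

258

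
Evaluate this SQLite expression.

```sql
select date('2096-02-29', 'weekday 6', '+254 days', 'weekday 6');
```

2096-11-17

`weekday 6` advances to the next Saturday; 2096-02-29 is a Wednesday, so it moves forward to 2096-03-03.
Applying '+254 days' to 2096-03-03: counting 254 days forward gives 2096-11-12.
`weekday 6` advances to the next Saturday; 2096-11-12 is a Monday, so it moves forward to 2096-11-17.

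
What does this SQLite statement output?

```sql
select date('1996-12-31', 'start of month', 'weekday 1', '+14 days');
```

`start of month` rewinds 1996-12-31 to 1996-12-01.
`weekday 1` advances to the next Monday; 1996-12-01 is a Sunday, so it moves forward to 1996-12-02.
Advancing 14 more days within December lands on 1996-12-16.

1996-12-16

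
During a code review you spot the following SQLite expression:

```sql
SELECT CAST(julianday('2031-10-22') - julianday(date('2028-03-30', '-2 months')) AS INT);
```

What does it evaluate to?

1361

Adding -2 months to 2028-03-30 gives 2028-01-30.
1 day remains in January 2028 after the 30th (31 − 30).
Full months from February 2028 through September 2031 contribute their day counts.
Then 22 days into October 2031.
Total: 1 + 29 + 31 + 30 + 31 + 30 + 31 + 31 + 30 + 31 + 30 + 31 + 31 + 28 + 31 + 30 + 31 + 30 + 31 + 31 + 30 + 31 + 30 + 31 + 31 + 28 + 31 + 30 + 31 + 30 + 31 + 31 + 30 + 31 + 30 + 31 + 31 + 28 + 31 + 30 + 31 + 30 + 31 + 31 + 30 + 22 = 1361.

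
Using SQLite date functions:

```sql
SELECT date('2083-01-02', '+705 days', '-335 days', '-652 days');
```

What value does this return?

Applying '+705 days' to 2083-01-02: counting 705 days forward gives 2084-12-07.
Applying '-335 days' to 2084-12-07: counting 335 days back gives 2084-01-07.
Applying '-652 days' to 2084-01-07: counting 652 days back gives 2082-03-26.

2082-03-26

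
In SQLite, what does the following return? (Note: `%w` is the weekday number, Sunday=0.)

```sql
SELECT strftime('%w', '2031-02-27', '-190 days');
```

3

First apply '-190 days': 2031-02-27 → 2030-08-21.
2030-08-21 is a Wednesday; with Sunday=0 that is 3.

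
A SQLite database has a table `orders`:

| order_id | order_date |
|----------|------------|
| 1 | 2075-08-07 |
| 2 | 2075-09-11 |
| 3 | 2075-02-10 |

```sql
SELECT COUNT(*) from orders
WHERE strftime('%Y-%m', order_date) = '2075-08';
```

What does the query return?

1

Rows with year-month 2075-08: 2075-08-07 → 1.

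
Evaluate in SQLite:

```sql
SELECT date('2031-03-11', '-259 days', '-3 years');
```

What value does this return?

Applying '-259 days' to 2031-03-11: counting 259 days back gives 2030-06-25.
Adding -3 years to 2030-06-25 gives 2027-06-25.

2027-06-25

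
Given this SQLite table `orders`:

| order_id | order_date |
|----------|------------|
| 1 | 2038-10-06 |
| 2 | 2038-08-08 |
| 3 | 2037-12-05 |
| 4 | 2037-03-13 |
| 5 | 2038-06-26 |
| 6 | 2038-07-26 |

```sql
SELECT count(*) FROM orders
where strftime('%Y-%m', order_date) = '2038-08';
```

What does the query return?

Rows with year-month 2038-08: 2038-08-08 → 1.

1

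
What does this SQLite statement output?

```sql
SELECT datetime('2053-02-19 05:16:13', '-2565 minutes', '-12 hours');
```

2053-02-16 22:31:13

2565 minutes = 42h 45m; -2565 minutes from 2053-02-19 05:16:13 is 2053-02-17 10:31:13 (crosses midnight).
-12 hours from 2053-02-17 10:31:13 is 2053-02-16 22:31:13 (crosses midnight).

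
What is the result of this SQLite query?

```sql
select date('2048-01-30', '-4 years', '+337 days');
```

Adding -4 years to 2048-01-30 gives 2044-01-30.
Applying '+337 days' to 2044-01-30: counting 337 days forward gives 2045-01-01.

2045-01-01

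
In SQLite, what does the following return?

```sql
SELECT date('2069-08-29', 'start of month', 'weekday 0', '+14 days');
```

`start of month` rewinds 2069-08-29 to 2069-08-01.
`weekday 0` advances to the next Sunday; 2069-08-01 is a Thursday, so it moves forward to 2069-08-04.
Advancing 14 more days within August lands on 2069-08-18.

2069-08-18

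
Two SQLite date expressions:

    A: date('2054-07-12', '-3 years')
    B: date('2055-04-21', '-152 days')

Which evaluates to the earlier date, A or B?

A

A = 2051-07-12.
B = 2054-11-20.
A is earlier.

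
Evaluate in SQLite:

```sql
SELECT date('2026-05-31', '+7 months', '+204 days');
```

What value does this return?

2027-07-23

Adding +7 months to 2026-05-31 gives 2026-12-31.
Applying '+204 days' to 2026-12-31: counting 204 days forward gives 2027-07-23.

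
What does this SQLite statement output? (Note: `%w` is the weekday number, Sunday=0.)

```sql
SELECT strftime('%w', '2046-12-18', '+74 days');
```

First apply '+74 days': 2046-12-18 → 2047-03-02.
2047-03-02 is a Saturday; with Sunday=0 that is 6.

6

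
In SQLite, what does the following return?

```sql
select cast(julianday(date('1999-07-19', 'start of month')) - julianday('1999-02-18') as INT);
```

`start of month` rewinds 1999-07-19 to 1999-07-01.
10 days remain in February 1999 after the 18th (28 − 18).
March 1999: 31 days.
April 1999: 30 days.
May 1999: 31 days.
June 1999: 30 days.
Then 1 day into July 1999.
Total: 10 + 31 + 30 + 31 + 30 + 1 = 133.

133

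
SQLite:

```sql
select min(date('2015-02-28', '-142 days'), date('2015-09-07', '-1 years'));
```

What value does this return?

2014-09-07

date('2015-02-28', '-142 days') → 2014-10-09.
date('2015-09-07', '-1 years') → 2014-09-07.
Earlier of the two is 2014-09-07.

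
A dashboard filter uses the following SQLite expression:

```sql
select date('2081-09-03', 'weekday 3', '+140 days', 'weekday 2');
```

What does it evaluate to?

2082-01-27

`weekday 3` advances to the next Wednesday; 2081-09-03 is already a Wednesday, so it stays at 2081-09-03.
Applying '+140 days' to 2081-09-03: counting 140 days forward gives 2082-01-21.
`weekday 2` advances to the next Tuesday; 2082-01-21 is a Wednesday, so it moves forward to 2082-01-27.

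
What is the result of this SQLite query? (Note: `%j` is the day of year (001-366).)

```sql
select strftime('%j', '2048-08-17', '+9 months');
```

137

First apply '+9 months': 2048-08-17 → 2049-05-17.
Day-of-year for 2049-05-17: days since 2049-01-01 inclusive = 137, zero-padded to 137.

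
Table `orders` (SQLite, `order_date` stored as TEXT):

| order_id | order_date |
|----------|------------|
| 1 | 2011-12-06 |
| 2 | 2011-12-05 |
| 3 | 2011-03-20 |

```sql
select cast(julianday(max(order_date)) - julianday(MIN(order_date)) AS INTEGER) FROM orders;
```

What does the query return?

MIN = 2011-03-20, MAX = 2011-12-06.
11 days remain in March 2011 after the 20th (31 − 20).
Full months from April 2011 through November 2011 contribute their day counts.
Then 6 days into December 2011.
Total: 11 + 30 + 31 + 30 + 31 + 31 + 30 + 31 + 30 + 6 = 261.

261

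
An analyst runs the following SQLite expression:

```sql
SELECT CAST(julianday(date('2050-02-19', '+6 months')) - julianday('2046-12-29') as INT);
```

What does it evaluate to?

Adding +6 months to 2050-02-19 gives 2050-08-19.
2 days remain in December 2046 after the 29th (31 − 29).
Full months from January 2047 through July 2050 contribute their day counts.
Then 19 days into August 2050.
Total: 2 + 31 + 28 + 31 + 30 + 31 + 30 + 31 + 31 + 30 + 31 + 30 + 31 + 31 + 29 + 31 + 30 + 31 + 30 + 31 + 31 + 30 + 31 + 30 + 31 + 31 + 28 + 31 + 30 + 31 + 30 + 31 + 31 + 30 + 31 + 30 + 31 + 31 + 28 + 31 + 30 + 31 + 30 + 31 + 19 = 1329.

1329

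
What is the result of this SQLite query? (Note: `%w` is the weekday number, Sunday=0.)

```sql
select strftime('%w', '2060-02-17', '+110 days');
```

First apply '+110 days': 2060-02-17 → 2060-06-06.
2060-06-06 is a Sunday; with Sunday=0 that is 0.

0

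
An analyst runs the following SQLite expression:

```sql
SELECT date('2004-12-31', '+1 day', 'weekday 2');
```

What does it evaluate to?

2005-01-04

December 2004 has 31 days; 0 remain after the 31st, so 1 days reach 2005-01-01.
`weekday 2` advances to the next Tuesday; 2005-01-01 is a Saturday, so it moves forward to 2005-01-04.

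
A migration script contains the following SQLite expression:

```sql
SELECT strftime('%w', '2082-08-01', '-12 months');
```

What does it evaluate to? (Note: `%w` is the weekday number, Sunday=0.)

5

First apply '-12 months': 2082-08-01 → 2081-08-01.
2081-08-01 is a Friday; with Sunday=0 that is 5.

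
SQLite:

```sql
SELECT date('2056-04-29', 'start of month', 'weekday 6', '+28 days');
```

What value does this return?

2056-04-29

`start of month` rewinds 2056-04-29 to 2056-04-01.
`weekday 6` advances to the next Saturday; 2056-04-01 is already a Saturday, so it stays at 2056-04-01.
Advancing 28 more days within April lands on 2056-04-29.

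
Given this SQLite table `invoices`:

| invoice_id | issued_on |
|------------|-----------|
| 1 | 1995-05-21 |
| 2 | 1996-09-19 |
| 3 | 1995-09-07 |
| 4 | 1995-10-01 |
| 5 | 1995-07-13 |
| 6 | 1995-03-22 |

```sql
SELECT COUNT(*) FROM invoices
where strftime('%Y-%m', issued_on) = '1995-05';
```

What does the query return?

Rows with year-month 1995-05: 1995-05-21 → 1.

1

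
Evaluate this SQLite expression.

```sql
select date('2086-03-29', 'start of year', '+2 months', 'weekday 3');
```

`start of year` rewinds 2086-03-29 to 2086-01-01.
Adding +2 months to 2086-01-01 gives 2086-03-01.
`weekday 3` advances to the next Wednesday; 2086-03-01 is a Friday, so it moves forward to 2086-03-06.

2086-03-06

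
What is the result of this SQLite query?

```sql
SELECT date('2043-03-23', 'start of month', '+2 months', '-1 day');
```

`start of month` rewinds 2043-03-23 to 2043-03-01.
Adding +2 months to 2043-03-01 gives 2043-05-01.
Going back 1 day from 2043-05-01 reaches 2043-04-30 (last day of April, 30 days).

2043-04-30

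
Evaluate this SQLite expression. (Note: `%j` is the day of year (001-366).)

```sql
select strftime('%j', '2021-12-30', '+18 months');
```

First apply '+18 months': 2021-12-30 → 2023-06-30.
Day-of-year for 2023-06-30: days since 2023-01-01 inclusive = 181, zero-padded to 181.

181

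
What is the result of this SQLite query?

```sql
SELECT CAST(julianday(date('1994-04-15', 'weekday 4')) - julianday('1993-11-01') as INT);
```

`weekday 4` advances to the next Thursday; 1994-04-15 is a Friday, so it moves forward to 1994-04-21.
29 days remain in November 1993 after the 1st (30 − 1).
December 1993: 31 days.
January 1994: 31 days.
February 1994: 28 days.
March 1994: 31 days.
Then 21 days into April 1994.
Total: 29 + 31 + 31 + 28 + 31 + 21 = 171.

171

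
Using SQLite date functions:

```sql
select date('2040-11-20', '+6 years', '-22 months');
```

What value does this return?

Adding +6 years to 2040-11-20 gives 2046-11-20.
Adding -22 months to 2046-11-20 gives 2045-01-20.

2045-01-20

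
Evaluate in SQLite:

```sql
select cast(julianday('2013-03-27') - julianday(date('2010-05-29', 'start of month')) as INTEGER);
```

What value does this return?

`start of month` rewinds 2010-05-29 to 2010-05-01.
30 days remain in May 2010 after the 1st (31 − 1).
Full months from June 2010 through February 2013 contribute their day counts.
Then 27 days into March 2013.
Total: 30 + 30 + 31 + 31 + 30 + 31 + 30 + 31 + 31 + 28 + 31 + 30 + 31 + 30 + 31 + 31 + 30 + 31 + 30 + 31 + 31 + 29 + 31 + 30 + 31 + 30 + 31 + 31 + 30 + 31 + 30 + 31 + 31 + 28 + 27 = 1061.

1061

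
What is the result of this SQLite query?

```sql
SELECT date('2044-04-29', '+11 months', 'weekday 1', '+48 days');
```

Adding +11 months to 2044-04-29 gives 2045-03-29.
`weekday 1` advances to the next Monday; 2045-03-29 is a Wednesday, so it moves forward to 2045-04-03.
Applying '+48 days' to 2045-04-03: counting 48 days forward gives 2045-05-21.

2045-05-21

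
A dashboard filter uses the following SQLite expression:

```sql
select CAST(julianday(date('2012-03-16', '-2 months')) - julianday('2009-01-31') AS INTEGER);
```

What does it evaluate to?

1080

Adding -2 months to 2012-03-16 gives 2012-01-16.
0 days remain in January 2009 after the 31st (31 − 31).
Full months from February 2009 through December 2011 contribute their day counts.
Then 16 days into January 2012.
Total: 0 + 28 + 31 + 30 + 31 + 30 + 31 + 31 + 30 + 31 + 30 + 31 + 31 + 28 + 31 + 30 + 31 + 30 + 31 + 31 + 30 + 31 + 30 + 31 + 31 + 28 + 31 + 30 + 31 + 30 + 31 + 31 + 30 + 31 + 30 + 31 + 16 = 1080.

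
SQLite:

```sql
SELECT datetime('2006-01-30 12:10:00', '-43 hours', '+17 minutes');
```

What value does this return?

-43 hours from 2006-01-30 12:10:00 is 2006-01-28 17:10:00 (crosses midnight).
+17 minutes from 2006-01-28 17:10:00 is 2006-01-28 17:27:00.

2006-01-28 17:27:00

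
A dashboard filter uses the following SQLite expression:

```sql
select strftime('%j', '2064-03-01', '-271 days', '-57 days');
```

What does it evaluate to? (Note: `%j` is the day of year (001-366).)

098

First apply '-271 days', '-57 days': 2064-03-01 → 2063-04-08.
Day-of-year for 2063-04-08: days since 2063-01-01 inclusive = 98, zero-padded to 098.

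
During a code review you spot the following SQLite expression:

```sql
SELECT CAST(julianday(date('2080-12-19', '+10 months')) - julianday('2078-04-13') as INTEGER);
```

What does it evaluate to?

Adding +10 months to 2080-12-19 gives 2081-10-19.
17 days remain in April 2078 after the 13th (30 − 13).
Full months from May 2078 through September 2081 contribute their day counts.
Then 19 days into October 2081.
Total: 17 + 31 + 30 + 31 + 31 + 30 + 31 + 30 + 31 + 31 + 28 + 31 + 30 + 31 + 30 + 31 + 31 + 30 + 31 + 30 + 31 + 31 + 29 + 31 + 30 + 31 + 30 + 31 + 31 + 30 + 31 + 30 + 31 + 31 + 28 + 31 + 30 + 31 + 30 + 31 + 31 + 30 + 19 = 1285.

1285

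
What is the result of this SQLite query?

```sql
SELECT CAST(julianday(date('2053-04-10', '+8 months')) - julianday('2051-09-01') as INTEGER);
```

Adding +8 months to 2053-04-10 gives 2053-12-10.
29 days remain in September 2051 after the 1st (30 − 1).
Full months from October 2051 through November 2053 contribute their day counts.
Then 10 days into December 2053.
Total: 29 + 31 + 30 + 31 + 31 + 29 + 31 + 30 + 31 + 30 + 31 + 31 + 30 + 31 + 30 + 31 + 31 + 28 + 31 + 30 + 31 + 30 + 31 + 31 + 30 + 31 + 30 + 10 = 831.

831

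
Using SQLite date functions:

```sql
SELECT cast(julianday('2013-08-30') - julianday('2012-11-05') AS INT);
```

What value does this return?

25 days remain in November 2012 after the 5th (30 − 5).
Full months from December 2012 through July 2013 contribute their day counts.
Then 30 days into August 2013.
Total: 25 + 31 + 31 + 28 + 31 + 30 + 31 + 30 + 31 + 30 = 298.

298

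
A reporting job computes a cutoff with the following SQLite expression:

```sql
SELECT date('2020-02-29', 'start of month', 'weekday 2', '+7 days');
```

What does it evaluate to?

`start of month` rewinds 2020-02-29 to 2020-02-01.
`weekday 2` advances to the next Tuesday; 2020-02-01 is a Saturday, so it moves forward to 2020-02-04.
Advancing 7 more days within February lands on 2020-02-11.

2020-02-11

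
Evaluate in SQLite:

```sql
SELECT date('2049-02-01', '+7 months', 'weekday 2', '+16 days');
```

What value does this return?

Adding +7 months to 2049-02-01 gives 2049-09-01.
`weekday 2` advances to the next Tuesday; 2049-09-01 is a Wednesday, so it moves forward to 2049-09-07.
Advancing 16 more days within September lands on 2049-09-23.

2049-09-23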